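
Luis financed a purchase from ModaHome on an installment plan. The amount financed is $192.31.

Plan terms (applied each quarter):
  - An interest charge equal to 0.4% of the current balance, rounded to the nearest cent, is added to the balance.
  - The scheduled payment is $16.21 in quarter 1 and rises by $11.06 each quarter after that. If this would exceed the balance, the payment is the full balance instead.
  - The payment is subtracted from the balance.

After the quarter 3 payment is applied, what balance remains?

# | Opening | Interest | Payment | End bal
1 | $192.31 | $0.77 | $16.21 | $176.87
2 | $176.87 | $0.71 | $27.27 | $150.31
3 | $150.31 | $0.60 | $38.33 | $112.58

$112.58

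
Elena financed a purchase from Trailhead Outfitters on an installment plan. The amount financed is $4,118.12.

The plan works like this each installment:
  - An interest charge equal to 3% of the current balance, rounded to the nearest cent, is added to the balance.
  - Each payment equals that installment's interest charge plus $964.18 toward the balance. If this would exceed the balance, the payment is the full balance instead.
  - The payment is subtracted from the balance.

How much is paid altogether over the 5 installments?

Installment 1: $4,118.12 +$123.54 interest = $4,241.66; pay $1,087.72 → $3,153.94
Installment 2: $3,153.94 +$94.62 interest = $3,248.56; pay $1,058.80 → $2,189.76
Installment 3: $2,189.76 +$65.69 interest = $2,255.45; pay $1,029.87 → $1,225.58
Installment 4: $1,225.58 +$36.77 interest = $1,262.35; pay $1,000.95 → $261.40
Installment 5: $261.40 +$7.84 interest = $269.24; pay $269.24 → $0.00
Total paid: $4,446.58

$4,446.58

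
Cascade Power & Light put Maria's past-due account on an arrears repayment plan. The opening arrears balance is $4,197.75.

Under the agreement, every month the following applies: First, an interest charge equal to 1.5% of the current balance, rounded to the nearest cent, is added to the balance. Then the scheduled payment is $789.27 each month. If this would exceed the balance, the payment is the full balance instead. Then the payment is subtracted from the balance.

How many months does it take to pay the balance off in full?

6

Month 1: $4,197.75 +$62.97 interest = $4,260.72; pay $789.27 → $3,471.45
Month 2: $3,471.45 +$52.07 interest = $3,523.52; pay $789.27 → $2,734.25
Month 3: $2,734.25 +$41.01 interest = $2,775.26; pay $789.27 → $1,985.99
Month 4: $1,985.99 +$29.79 interest = $2,015.78; pay $789.27 → $1,226.51
Month 5: $1,226.51 +$18.40 interest = $1,244.91; pay $789.27 → $455.64
Month 6: $455.64 +$6.83 interest = $462.47; pay $462.47 → $0.00
Balance reaches $0.00 in month 6.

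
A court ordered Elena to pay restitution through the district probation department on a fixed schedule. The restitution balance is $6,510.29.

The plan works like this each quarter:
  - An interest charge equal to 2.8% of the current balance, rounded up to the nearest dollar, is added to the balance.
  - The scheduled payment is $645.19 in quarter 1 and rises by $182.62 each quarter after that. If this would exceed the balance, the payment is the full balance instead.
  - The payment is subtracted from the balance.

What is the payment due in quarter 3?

$1,010.43

# | Opening | Interest | Payment | End bal
1 | $6,510.29 | $183.00 | $645.19 | $6,048.10
2 | $6,048.10 | $170.00 | $827.81 | $5,390.29
3 | $5,390.29 | $151.00 | $1,010.43 | $4,530.86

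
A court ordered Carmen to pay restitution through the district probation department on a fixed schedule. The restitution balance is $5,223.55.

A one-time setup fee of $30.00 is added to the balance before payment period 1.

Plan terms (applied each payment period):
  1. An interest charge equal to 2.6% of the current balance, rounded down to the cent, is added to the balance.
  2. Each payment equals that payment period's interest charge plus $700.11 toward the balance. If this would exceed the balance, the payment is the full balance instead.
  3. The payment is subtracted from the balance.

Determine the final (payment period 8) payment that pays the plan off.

Payment period 1: opening $5,253.55; interest $136.59 → $5,390.14; payment $836.70; balance $4,553.44
Payment period 2: opening $4,553.44; interest $118.38 → $4,671.82; payment $818.49; balance $3,853.33
Payment period 3: opening $3,853.33; interest $100.18 → $3,953.51; payment $800.29; balance $3,153.22
Payment period 4: opening $3,153.22; interest $81.98 → $3,235.20; payment $782.09; balance $2,453.11
Payment period 5: opening $2,453.11; interest $63.78 → $2,516.89; payment $763.89; balance $1,753.00
Payment period 6: opening $1,753.00; interest $45.57 → $1,798.57; payment $745.68; balance $1,052.89
Payment period 7: opening $1,052.89; interest $27.37 → $1,080.26; payment $727.48; balance $352.78
Payment period 8: opening $352.78; interest $9.17 → $361.95; payment $361.95; balance $0.00

$361.95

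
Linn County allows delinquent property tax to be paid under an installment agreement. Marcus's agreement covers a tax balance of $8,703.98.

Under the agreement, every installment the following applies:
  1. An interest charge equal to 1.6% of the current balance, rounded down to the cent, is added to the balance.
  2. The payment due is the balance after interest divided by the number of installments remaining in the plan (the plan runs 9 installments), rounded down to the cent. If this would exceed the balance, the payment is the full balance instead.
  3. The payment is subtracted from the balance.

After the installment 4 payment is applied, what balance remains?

$5,152.54

# | Opening | Interest | Payment | End bal
1 | $8,703.98 | $139.26 | $982.58 | $7,860.66
2 | $7,860.66 | $125.77 | $998.30 | $6,988.13
3 | $6,988.13 | $111.81 | $1,014.27 | $6,085.67
4 | $6,085.67 | $97.37 | $1,030.50 | $5,152.54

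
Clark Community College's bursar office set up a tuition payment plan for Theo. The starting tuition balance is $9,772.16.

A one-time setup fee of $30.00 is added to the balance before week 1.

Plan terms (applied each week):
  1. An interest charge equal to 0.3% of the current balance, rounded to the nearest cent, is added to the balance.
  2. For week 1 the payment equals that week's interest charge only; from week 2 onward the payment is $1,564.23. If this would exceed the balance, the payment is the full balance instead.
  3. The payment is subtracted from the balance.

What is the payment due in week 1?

Week 1: opening $9,802.16; interest $29.41 → $9,831.57; payment $29.41; balance $9,802.16

$29.41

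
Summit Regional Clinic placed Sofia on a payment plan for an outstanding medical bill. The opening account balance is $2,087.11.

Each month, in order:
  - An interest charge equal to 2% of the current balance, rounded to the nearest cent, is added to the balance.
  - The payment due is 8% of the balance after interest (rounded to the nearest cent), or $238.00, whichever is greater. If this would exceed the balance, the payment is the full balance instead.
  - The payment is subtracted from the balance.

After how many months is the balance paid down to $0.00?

10

Month 1: $2,087.11 +$41.74 interest = $2,128.85; pay $238.00 → $1,890.85
Month 2: $1,890.85 +$37.82 interest = $1,928.67; pay $238.00 → $1,690.67
Month 3: $1,690.67 +$33.81 interest = $1,724.48; pay $238.00 → $1,486.48
Month 4: $1,486.48 +$29.73 interest = $1,516.21; pay $238.00 → $1,278.21
Month 5: $1,278.21 +$25.56 interest = $1,303.77; pay $238.00 → $1,065.77
Month 6: $1,065.77 +$21.32 interest = $1,087.09; pay $238.00 → $849.09
Month 7: $849.09 +$16.98 interest = $866.07; pay $238.00 → $628.07
Month 8: $628.07 +$12.56 interest = $640.63; pay $238.00 → $402.63
Month 9: $402.63 +$8.05 interest = $410.68; pay $238.00 → $172.68
Month 10: $172.68 +$3.45 interest = $176.13; pay $176.13 → $0.00
Balance reaches $0.00 in month 10.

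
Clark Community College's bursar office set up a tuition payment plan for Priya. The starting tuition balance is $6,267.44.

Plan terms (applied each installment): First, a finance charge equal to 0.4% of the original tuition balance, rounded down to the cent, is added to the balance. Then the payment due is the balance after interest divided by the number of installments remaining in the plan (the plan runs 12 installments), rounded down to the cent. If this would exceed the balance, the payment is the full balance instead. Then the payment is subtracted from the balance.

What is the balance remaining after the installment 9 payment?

$1,662.35

Installment 1: opening $6,267.44; interest $25.06 → $6,292.50; payment $524.37; balance $5,768.13
Installment 2: opening $5,768.13; interest $25.06 → $5,793.19; payment $526.65; balance $5,266.54
Installment 3: opening $5,266.54; interest $25.06 → $5,291.60; payment $529.16; balance $4,762.44
Installment 4: opening $4,762.44; interest $25.06 → $4,787.50; payment $531.94; balance $4,255.56
Installment 5: opening $4,255.56; interest $25.06 → $4,280.62; payment $535.07; balance $3,745.55
Installment 6: opening $3,745.55; interest $25.06 → $3,770.61; payment $538.65; balance $3,231.96
Installment 7: opening $3,231.96; interest $25.06 → $3,257.02; payment $542.83; balance $2,714.19
Installment 8: opening $2,714.19; interest $25.06 → $2,739.25; payment $547.85; balance $2,191.40
Installment 9: opening $2,191.40; interest $25.06 → $2,216.46; payment $554.11; balance $1,662.35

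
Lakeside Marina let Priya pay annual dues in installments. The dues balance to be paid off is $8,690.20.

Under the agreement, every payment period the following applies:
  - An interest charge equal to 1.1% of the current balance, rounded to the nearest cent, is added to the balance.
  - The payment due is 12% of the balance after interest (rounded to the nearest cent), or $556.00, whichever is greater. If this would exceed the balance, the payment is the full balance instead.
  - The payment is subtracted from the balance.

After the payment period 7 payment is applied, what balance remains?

Payment period 1: opening $8,690.20; interest $95.59 → $8,785.79; payment $1,054.29; balance $7,731.50
Payment period 2: opening $7,731.50; interest $85.05 → $7,816.55; payment $937.99; balance $6,878.56
Payment period 3: opening $6,878.56; interest $75.66 → $6,954.22; payment $834.51; balance $6,119.71
Payment period 4: opening $6,119.71; interest $67.32 → $6,187.03; payment $742.44; balance $5,444.59
Payment period 5: opening $5,444.59; interest $59.89 → $5,504.48; payment $660.54; balance $4,843.94
Payment period 6: opening $4,843.94; interest $53.28 → $4,897.22; payment $587.67; balance $4,309.55
Payment period 7: opening $4,309.55; interest $47.41 → $4,356.96; payment $556.00; balance $3,800.96

$3,800.96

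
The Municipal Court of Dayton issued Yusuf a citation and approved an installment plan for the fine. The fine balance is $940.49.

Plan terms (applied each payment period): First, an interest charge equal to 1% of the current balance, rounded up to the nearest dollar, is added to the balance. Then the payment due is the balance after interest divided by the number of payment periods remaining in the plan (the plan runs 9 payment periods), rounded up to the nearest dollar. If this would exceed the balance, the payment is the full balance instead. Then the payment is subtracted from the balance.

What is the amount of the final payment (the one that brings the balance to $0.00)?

$114.49

Payment period 1: opening $940.49; interest $10.00 → $950.49; payment $106.00; balance $844.49
Payment period 2: opening $844.49; interest $9.00 → $853.49; payment $107.00; balance $746.49
Payment period 3: opening $746.49; interest $8.00 → $754.49; payment $108.00; balance $646.49
Payment period 4: opening $646.49; interest $7.00 → $653.49; payment $109.00; balance $544.49
Payment period 5: opening $544.49; interest $6.00 → $550.49; payment $111.00; balance $439.49
Payment period 6: opening $439.49; interest $5.00 → $444.49; payment $112.00; balance $332.49
Payment period 7: opening $332.49; interest $4.00 → $336.49; payment $113.00; balance $223.49
Payment period 8: opening $223.49; interest $3.00 → $226.49; payment $114.00; balance $112.49
Payment period 9: opening $112.49; interest $2.00 → $114.49; payment $114.49; balance $0.00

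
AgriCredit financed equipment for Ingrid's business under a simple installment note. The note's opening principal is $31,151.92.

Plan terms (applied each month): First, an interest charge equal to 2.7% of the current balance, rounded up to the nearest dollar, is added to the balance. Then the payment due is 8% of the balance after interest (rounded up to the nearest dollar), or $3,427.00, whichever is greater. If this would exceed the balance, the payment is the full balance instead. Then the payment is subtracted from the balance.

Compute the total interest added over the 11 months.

$5,089.00

Month 1: opening $31,151.92; interest $842.00 → $31,993.92; payment $3,427.00; balance $28,566.92
Month 2: opening $28,566.92; interest $772.00 → $29,338.92; payment $3,427.00; balance $25,911.92
Month 3: opening $25,911.92; interest $700.00 → $26,611.92; payment $3,427.00; balance $23,184.92
Month 4: opening $23,184.92; interest $626.00 → $23,810.92; payment $3,427.00; balance $20,383.92
Month 5: opening $20,383.92; interest $551.00 → $20,934.92; payment $3,427.00; balance $17,507.92
Month 6: opening $17,507.92; interest $473.00 → $17,980.92; payment $3,427.00; balance $14,553.92
Month 7: opening $14,553.92; interest $393.00 → $14,946.92; payment $3,427.00; balance $11,519.92
Month 8: opening $11,519.92; interest $312.00 → $11,831.92; payment $3,427.00; balance $8,404.92
Month 9: opening $8,404.92; interest $227.00 → $8,631.92; payment $3,427.00; balance $5,204.92
Month 10: opening $5,204.92; interest $141.00 → $5,345.92; payment $3,427.00; balance $1,918.92
Month 11: opening $1,918.92; interest $52.00 → $1,970.92; payment $1,970.92; balance $0.00
Total interest: $842.00 + $772.00 + $700.00 + $626.00 + $551.00 + $473.00 + $393.00 + $312.00 + $227.00 + $141.00 + $52.00 = $5,089.00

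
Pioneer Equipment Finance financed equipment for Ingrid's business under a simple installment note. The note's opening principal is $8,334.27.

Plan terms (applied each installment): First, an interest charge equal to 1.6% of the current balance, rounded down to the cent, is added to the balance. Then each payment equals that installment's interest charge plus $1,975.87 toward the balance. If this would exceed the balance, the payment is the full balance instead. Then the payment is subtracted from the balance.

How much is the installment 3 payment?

Installment 1: opening $8,334.27; interest $133.34 → $8,467.61; payment $2,109.21; balance $6,358.40
Installment 2: opening $6,358.40; interest $101.73 → $6,460.13; payment $2,077.60; balance $4,382.53
Installment 3: opening $4,382.53; interest $70.12 → $4,452.65; payment $2,045.99; balance $2,406.66

$2,045.99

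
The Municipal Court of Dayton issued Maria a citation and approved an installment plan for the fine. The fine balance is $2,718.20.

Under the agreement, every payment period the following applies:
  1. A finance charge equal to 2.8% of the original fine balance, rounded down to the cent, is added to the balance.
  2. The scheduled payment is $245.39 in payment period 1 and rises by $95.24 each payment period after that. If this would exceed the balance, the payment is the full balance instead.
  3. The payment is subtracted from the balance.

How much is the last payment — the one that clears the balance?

$349.96

Payment period 1: opening $2,718.20; interest $76.10 → $2,794.30; payment $245.39; balance $2,548.91
Payment period 2: opening $2,548.91; interest $76.10 → $2,625.01; payment $340.63; balance $2,284.38
Payment period 3: opening $2,284.38; interest $76.10 → $2,360.48; payment $435.87; balance $1,924.61
Payment period 4: opening $1,924.61; interest $76.10 → $2,000.71; payment $531.11; balance $1,469.60
Payment period 5: opening $1,469.60; interest $76.10 → $1,545.70; payment $626.35; balance $919.35
Payment period 6: opening $919.35; interest $76.10 → $995.45; payment $721.59; balance $273.86
Payment period 7: opening $273.86; interest $76.10 → $349.96; payment $349.96; balance $0.00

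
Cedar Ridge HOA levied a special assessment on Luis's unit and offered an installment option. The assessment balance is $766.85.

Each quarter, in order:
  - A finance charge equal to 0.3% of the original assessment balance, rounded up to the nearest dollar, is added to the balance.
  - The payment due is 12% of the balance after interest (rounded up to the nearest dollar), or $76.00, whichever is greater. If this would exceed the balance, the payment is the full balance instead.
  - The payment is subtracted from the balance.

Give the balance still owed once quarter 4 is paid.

$451.85

Quarter 1: opening $766.85; interest $3.00 → $769.85; payment $93.00; balance $676.85
Quarter 2: opening $676.85; interest $3.00 → $679.85; payment $82.00; balance $597.85
Quarter 3: opening $597.85; interest $3.00 → $600.85; payment $76.00; balance $524.85
Quarter 4: opening $524.85; interest $3.00 → $527.85; payment $76.00; balance $451.85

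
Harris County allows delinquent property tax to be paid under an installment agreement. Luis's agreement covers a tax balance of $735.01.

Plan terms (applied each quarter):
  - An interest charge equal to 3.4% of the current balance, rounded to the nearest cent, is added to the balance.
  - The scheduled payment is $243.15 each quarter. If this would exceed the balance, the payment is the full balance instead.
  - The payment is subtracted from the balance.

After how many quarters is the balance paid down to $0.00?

4

Quarter 1: $735.01 +$24.99 interest = $760.00; pay $243.15 → $516.85
Quarter 2: $516.85 +$17.57 interest = $534.42; pay $243.15 → $291.27
Quarter 3: $291.27 +$9.90 interest = $301.17; pay $243.15 → $58.02
Quarter 4: $58.02 +$1.97 interest = $59.99; pay $59.99 → $0.00
Balance reaches $0.00 in quarter 4.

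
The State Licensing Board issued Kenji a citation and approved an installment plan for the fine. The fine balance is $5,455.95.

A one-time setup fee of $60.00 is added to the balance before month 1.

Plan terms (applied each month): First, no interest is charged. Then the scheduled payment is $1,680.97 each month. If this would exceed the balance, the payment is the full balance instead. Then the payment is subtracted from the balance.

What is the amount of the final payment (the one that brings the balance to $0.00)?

$473.04

# | Opening | Payment | End bal
1 | $5,515.95 | $1,680.97 | $3,834.98
2 | $3,834.98 | $1,680.97 | $2,154.01
3 | $2,154.01 | $1,680.97 | $473.04
4 | $473.04 | $473.04 | $0.00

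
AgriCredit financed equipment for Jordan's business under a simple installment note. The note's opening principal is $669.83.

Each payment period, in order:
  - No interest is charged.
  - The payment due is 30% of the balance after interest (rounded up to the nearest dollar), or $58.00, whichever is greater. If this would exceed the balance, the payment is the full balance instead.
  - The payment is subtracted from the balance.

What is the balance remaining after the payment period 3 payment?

$228.83

Payment period 1: opening $669.83; payment $201.00; balance $468.83
Payment period 2: opening $468.83; payment $141.00; balance $327.83
Payment period 3: opening $327.83; payment $99.00; balance $228.83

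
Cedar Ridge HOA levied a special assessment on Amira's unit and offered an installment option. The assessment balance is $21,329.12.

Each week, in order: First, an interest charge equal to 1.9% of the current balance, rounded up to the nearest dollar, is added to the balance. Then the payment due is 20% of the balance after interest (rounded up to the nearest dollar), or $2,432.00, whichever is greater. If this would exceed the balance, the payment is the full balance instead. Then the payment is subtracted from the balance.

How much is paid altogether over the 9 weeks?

Week 1: opening $21,329.12; interest $406.00 → $21,735.12; payment $4,348.00; balance $17,387.12
Week 2: opening $17,387.12; interest $331.00 → $17,718.12; payment $3,544.00; balance $14,174.12
Week 3: opening $14,174.12; interest $270.00 → $14,444.12; payment $2,889.00; balance $11,555.12
Week 4: opening $11,555.12; interest $220.00 → $11,775.12; payment $2,432.00; balance $9,343.12
Week 5: opening $9,343.12; interest $178.00 → $9,521.12; payment $2,432.00; balance $7,089.12
Week 6: opening $7,089.12; interest $135.00 → $7,224.12; payment $2,432.00; balance $4,792.12
Week 7: opening $4,792.12; interest $92.00 → $4,884.12; payment $2,432.00; balance $2,452.12
Week 8: opening $2,452.12; interest $47.00 → $2,499.12; payment $2,432.00; balance $67.12
Week 9: opening $67.12; interest $2.00 → $69.12; payment $69.12; balance $0.00
Total paid: $23,010.12

$23,010.12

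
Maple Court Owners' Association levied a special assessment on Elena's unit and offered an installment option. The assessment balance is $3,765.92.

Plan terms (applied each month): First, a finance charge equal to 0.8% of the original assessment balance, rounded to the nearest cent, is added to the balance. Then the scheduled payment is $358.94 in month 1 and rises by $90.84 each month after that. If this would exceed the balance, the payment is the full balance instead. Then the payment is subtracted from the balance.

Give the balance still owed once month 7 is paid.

# | Opening | Interest | Payment | End bal
1 | $3,765.92 | $30.13 | $358.94 | $3,437.11
2 | $3,437.11 | $30.13 | $449.78 | $3,017.46
3 | $3,017.46 | $30.13 | $540.62 | $2,506.97
4 | $2,506.97 | $30.13 | $631.46 | $1,905.64
5 | $1,905.64 | $30.13 | $722.30 | $1,213.47
6 | $1,213.47 | $30.13 | $813.14 | $430.46
7 | $430.46 | $30.13 | $460.59 | $0.00

$0.00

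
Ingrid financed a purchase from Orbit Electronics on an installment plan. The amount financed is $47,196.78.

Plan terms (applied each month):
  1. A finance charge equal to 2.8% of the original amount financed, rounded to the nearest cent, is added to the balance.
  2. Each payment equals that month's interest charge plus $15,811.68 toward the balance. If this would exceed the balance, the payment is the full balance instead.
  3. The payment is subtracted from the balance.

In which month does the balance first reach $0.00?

Month 1: opening $47,196.78; interest $1,321.51 → $48,518.29; payment $17,133.19; balance $31,385.10
Month 2: opening $31,385.10; interest $1,321.51 → $32,706.61; payment $17,133.19; balance $15,573.42
Month 3: opening $15,573.42; interest $1,321.51 → $16,894.93; payment $16,894.93; balance $0.00
Balance reaches $0.00 in month 3.

3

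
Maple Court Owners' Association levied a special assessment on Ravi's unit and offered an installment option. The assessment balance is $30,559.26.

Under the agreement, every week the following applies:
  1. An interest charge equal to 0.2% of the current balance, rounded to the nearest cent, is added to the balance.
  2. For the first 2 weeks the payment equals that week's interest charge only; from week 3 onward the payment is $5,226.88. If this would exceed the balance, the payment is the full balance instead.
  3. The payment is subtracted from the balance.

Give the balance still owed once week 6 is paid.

$9,834.14

Week 1: opening $30,559.26; interest $61.12 → $30,620.38; payment $61.12; balance $30,559.26
Week 2: opening $30,559.26; interest $61.12 → $30,620.38; payment $61.12; balance $30,559.26
Week 3: opening $30,559.26; interest $61.12 → $30,620.38; payment $5,226.88; balance $25,393.50
Week 4: opening $25,393.50; interest $50.79 → $25,444.29; payment $5,226.88; balance $20,217.41
Week 5: opening $20,217.41; interest $40.43 → $20,257.84; payment $5,226.88; balance $15,030.96
Week 6: opening $15,030.96; interest $30.06 → $15,061.02; payment $5,226.88; balance $9,834.14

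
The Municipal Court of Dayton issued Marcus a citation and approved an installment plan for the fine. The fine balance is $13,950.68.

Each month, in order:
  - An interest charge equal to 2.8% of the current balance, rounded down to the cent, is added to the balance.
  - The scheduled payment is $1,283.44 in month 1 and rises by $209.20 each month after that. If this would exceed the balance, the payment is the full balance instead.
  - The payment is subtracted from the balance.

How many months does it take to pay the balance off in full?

Month 1: opening $13,950.68; interest $390.61 → $14,341.29; payment $1,283.44; balance $13,057.85
Month 2: opening $13,057.85; interest $365.61 → $13,423.46; payment $1,492.64; balance $11,930.82
Month 3: opening $11,930.82; interest $334.06 → $12,264.88; payment $1,701.84; balance $10,563.04
Month 4: opening $10,563.04; interest $295.76 → $10,858.80; payment $1,911.04; balance $8,947.76
Month 5: opening $8,947.76; interest $250.53 → $9,198.29; payment $2,120.24; balance $7,078.05
Month 6: opening $7,078.05; interest $198.18 → $7,276.23; payment $2,329.44; balance $4,946.79
Month 7: opening $4,946.79; interest $138.51 → $5,085.30; payment $2,538.64; balance $2,546.66
Month 8: opening $2,546.66; interest $71.30 → $2,617.96; payment $2,617.96; balance $0.00
Balance reaches $0.00 in month 8.

8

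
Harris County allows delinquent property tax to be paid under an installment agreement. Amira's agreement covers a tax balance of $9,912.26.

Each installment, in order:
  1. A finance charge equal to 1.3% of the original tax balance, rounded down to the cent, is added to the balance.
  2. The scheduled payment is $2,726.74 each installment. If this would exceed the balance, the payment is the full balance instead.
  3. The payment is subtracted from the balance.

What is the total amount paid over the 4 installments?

$10,427.66

# | Opening | Interest | Payment | End bal
1 | $9,912.26 | $128.85 | $2,726.74 | $7,314.37
2 | $7,314.37 | $128.85 | $2,726.74 | $4,716.48
3 | $4,716.48 | $128.85 | $2,726.74 | $2,118.59
4 | $2,118.59 | $128.85 | $2,247.44 | $0.00
Total paid: $10,427.66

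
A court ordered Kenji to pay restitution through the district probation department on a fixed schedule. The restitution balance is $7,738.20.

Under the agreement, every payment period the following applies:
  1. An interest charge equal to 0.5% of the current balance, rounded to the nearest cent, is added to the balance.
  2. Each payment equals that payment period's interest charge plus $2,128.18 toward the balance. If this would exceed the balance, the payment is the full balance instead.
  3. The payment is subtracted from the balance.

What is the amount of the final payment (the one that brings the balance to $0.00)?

$1,360.43

# | Opening | Interest | Payment | End bal
1 | $7,738.20 | $38.69 | $2,166.87 | $5,610.02
2 | $5,610.02 | $28.05 | $2,156.23 | $3,481.84
3 | $3,481.84 | $17.41 | $2,145.59 | $1,353.66
4 | $1,353.66 | $6.77 | $1,360.43 | $0.00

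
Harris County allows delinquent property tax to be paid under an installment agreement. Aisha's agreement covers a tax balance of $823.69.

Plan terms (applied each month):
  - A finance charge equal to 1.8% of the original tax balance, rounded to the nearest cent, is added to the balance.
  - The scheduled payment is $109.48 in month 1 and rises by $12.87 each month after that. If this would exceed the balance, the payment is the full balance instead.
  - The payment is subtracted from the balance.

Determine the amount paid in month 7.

$77.57

Month 1: $823.69 +$14.83 interest = $838.52; pay $109.48 → $729.04
Month 2: $729.04 +$14.83 interest = $743.87; pay $122.35 → $621.52
Month 3: $621.52 +$14.83 interest = $636.35; pay $135.22 → $501.13
Month 4: $501.13 +$14.83 interest = $515.96; pay $148.09 → $367.87
Month 5: $367.87 +$14.83 interest = $382.70; pay $160.96 → $221.74
Month 6: $221.74 +$14.83 interest = $236.57; pay $173.83 → $62.74
Month 7: $62.74 +$14.83 interest = $77.57; pay $77.57 → $0.00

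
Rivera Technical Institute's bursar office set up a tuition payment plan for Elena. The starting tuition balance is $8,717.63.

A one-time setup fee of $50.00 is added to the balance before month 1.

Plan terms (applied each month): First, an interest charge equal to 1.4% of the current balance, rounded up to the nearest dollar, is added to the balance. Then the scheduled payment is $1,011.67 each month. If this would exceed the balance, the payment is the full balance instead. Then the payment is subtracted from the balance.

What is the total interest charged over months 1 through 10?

$650.00

Month 1: opening $8,767.63; interest $123.00 → $8,890.63; payment $1,011.67; balance $7,878.96
Month 2: opening $7,878.96; interest $111.00 → $7,989.96; payment $1,011.67; balance $6,978.29
Month 3: opening $6,978.29; interest $98.00 → $7,076.29; payment $1,011.67; balance $6,064.62
Month 4: opening $6,064.62; interest $85.00 → $6,149.62; payment $1,011.67; balance $5,137.95
Month 5: opening $5,137.95; interest $72.00 → $5,209.95; payment $1,011.67; balance $4,198.28
Month 6: opening $4,198.28; interest $59.00 → $4,257.28; payment $1,011.67; balance $3,245.61
Month 7: opening $3,245.61; interest $46.00 → $3,291.61; payment $1,011.67; balance $2,279.94
Month 8: opening $2,279.94; interest $32.00 → $2,311.94; payment $1,011.67; balance $1,300.27
Month 9: opening $1,300.27; interest $19.00 → $1,319.27; payment $1,011.67; balance $307.60
Month 10: opening $307.60; interest $5.00 → $312.60; payment $312.60; balance $0.00
Total interest: $123.00 + $111.00 + $98.00 + $85.00 + $72.00 + $59.00 + $46.00 + $32.00 + $19.00 + $5.00 = $650.00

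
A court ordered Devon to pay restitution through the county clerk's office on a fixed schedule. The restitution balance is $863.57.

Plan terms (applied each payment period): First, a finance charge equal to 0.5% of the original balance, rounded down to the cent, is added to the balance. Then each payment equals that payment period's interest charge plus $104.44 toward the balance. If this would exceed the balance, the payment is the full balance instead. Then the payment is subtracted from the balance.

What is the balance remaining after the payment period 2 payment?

# | Opening | Interest | Payment | End bal
1 | $863.57 | $4.31 | $108.75 | $759.13
2 | $759.13 | $4.31 | $108.75 | $654.69

$654.69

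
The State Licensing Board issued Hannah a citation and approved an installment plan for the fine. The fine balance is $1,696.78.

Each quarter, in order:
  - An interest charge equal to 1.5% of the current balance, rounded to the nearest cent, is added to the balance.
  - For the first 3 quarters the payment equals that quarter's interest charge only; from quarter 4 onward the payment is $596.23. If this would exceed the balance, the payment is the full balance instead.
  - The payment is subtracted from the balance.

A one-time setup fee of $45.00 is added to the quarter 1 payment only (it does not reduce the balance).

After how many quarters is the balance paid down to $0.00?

# | Opening | Interest | Payment | Fee | End bal
1 | $1,696.78 | $25.45 | $25.45 | $45.00 | $1,696.78
2 | $1,696.78 | $25.45 | $25.45 | — | $1,696.78
3 | $1,696.78 | $25.45 | $25.45 | — | $1,696.78
4 | $1,696.78 | $25.45 | $596.23 | — | $1,126.00
5 | $1,126.00 | $16.89 | $596.23 | — | $546.66
6 | $546.66 | $8.20 | $554.86 | — | $0.00
Balance reaches $0.00 in quarter 6.

6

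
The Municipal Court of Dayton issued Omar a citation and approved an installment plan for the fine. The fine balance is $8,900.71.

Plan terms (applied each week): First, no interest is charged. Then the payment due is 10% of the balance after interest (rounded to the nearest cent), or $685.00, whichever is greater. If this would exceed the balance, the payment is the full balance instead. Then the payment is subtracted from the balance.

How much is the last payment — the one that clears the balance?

Week 1: $8,900.71 − $890.07 → $8,010.64
Week 2: $8,010.64 − $801.06 → $7,209.58
Week 3: $7,209.58 − $720.96 → $6,488.62
Week 4: $6,488.62 − $685.00 → $5,803.62
Week 5: $5,803.62 − $685.00 → $5,118.62
Week 6: $5,118.62 − $685.00 → $4,433.62
Week 7: $4,433.62 − $685.00 → $3,748.62
Week 8: $3,748.62 − $685.00 → $3,063.62
Week 9: $3,063.62 − $685.00 → $2,378.62
Week 10: $2,378.62 − $685.00 → $1,693.62
Week 11: $1,693.62 − $685.00 → $1,008.62
Week 12: $1,008.62 − $685.00 → $323.62
Week 13: $323.62 − $323.62 → $0.00

$323.62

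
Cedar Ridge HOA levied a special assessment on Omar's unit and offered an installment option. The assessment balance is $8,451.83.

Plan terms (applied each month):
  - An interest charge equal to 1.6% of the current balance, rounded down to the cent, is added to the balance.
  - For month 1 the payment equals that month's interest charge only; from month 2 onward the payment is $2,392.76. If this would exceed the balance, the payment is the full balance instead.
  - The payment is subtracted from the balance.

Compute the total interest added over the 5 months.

Month 1: opening $8,451.83; interest $135.22 → $8,587.05; payment $135.22; balance $8,451.83
Month 2: opening $8,451.83; interest $135.22 → $8,587.05; payment $2,392.76; balance $6,194.29
Month 3: opening $6,194.29; interest $99.10 → $6,293.39; payment $2,392.76; balance $3,900.63
Month 4: opening $3,900.63; interest $62.41 → $3,963.04; payment $2,392.76; balance $1,570.28
Month 5: opening $1,570.28; interest $25.12 → $1,595.40; payment $1,595.40; balance $0.00
Total interest: $135.22 + $135.22 + $99.10 + $62.41 + $25.12 = $457.07

$457.07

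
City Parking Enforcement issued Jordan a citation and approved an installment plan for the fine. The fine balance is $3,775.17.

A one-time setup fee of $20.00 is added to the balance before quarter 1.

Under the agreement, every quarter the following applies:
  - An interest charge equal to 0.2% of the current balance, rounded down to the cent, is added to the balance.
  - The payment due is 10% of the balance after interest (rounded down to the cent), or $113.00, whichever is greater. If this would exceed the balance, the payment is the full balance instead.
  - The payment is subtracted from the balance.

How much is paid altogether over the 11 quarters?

# | Opening | Interest | Payment | End bal
1 | $3,795.17 | $7.59 | $380.27 | $3,422.49
2 | $3,422.49 | $6.84 | $342.93 | $3,086.40
3 | $3,086.40 | $6.17 | $309.25 | $2,783.32
4 | $2,783.32 | $5.56 | $278.88 | $2,510.00
5 | $2,510.00 | $5.02 | $251.50 | $2,263.52
6 | $2,263.52 | $4.52 | $226.80 | $2,041.24
7 | $2,041.24 | $4.08 | $204.53 | $1,840.79
8 | $1,840.79 | $3.68 | $184.44 | $1,660.03
9 | $1,660.03 | $3.32 | $166.33 | $1,497.02
10 | $1,497.02 | $2.99 | $150.00 | $1,350.01
11 | $1,350.01 | $2.70 | $135.27 | $1,217.44
Total paid: $2,630.20

$2,630.20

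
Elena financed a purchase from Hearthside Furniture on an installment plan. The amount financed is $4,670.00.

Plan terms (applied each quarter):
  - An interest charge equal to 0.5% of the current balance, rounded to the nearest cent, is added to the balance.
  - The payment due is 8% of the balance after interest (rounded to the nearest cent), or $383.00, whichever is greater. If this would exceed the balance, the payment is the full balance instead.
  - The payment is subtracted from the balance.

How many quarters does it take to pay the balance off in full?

13

Quarter 1: opening $4,670.00; interest $23.35 → $4,693.35; payment $383.00; balance $4,310.35
Quarter 2: opening $4,310.35; interest $21.55 → $4,331.90; payment $383.00; balance $3,948.90
Quarter 3: opening $3,948.90; interest $19.74 → $3,968.64; payment $383.00; balance $3,585.64
Quarter 4: opening $3,585.64; interest $17.93 → $3,603.57; payment $383.00; balance $3,220.57
Quarter 5: opening $3,220.57; interest $16.10 → $3,236.67; payment $383.00; balance $2,853.67
Quarter 6: opening $2,853.67; interest $14.27 → $2,867.94; payment $383.00; balance $2,484.94
Quarter 7: opening $2,484.94; interest $12.42 → $2,497.36; payment $383.00; balance $2,114.36
Quarter 8: opening $2,114.36; interest $10.57 → $2,124.93; payment $383.00; balance $1,741.93
Quarter 9: opening $1,741.93; interest $8.71 → $1,750.64; payment $383.00; balance $1,367.64
Quarter 10: opening $1,367.64; interest $6.84 → $1,374.48; payment $383.00; balance $991.48
Quarter 11: opening $991.48; interest $4.96 → $996.44; payment $383.00; balance $613.44
Quarter 12: opening $613.44; interest $3.07 → $616.51; payment $383.00; balance $233.51
Quarter 13: opening $233.51; interest $1.17 → $234.68; payment $234.68; balance $0.00
Balance reaches $0.00 in quarter 13.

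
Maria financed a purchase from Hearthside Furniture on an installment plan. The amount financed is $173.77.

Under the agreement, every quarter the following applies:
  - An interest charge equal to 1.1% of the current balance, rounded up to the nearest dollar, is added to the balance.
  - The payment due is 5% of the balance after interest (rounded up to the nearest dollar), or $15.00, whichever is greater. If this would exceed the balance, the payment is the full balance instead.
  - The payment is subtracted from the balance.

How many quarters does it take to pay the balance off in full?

13

Quarter 1: $173.77 +$2.00 interest = $175.77; pay $15.00 → $160.77
Quarter 2: $160.77 +$2.00 interest = $162.77; pay $15.00 → $147.77
Quarter 3: $147.77 +$2.00 interest = $149.77; pay $15.00 → $134.77
Quarter 4: $134.77 +$2.00 interest = $136.77; pay $15.00 → $121.77
Quarter 5: $121.77 +$2.00 interest = $123.77; pay $15.00 → $108.77
Quarter 6: $108.77 +$2.00 interest = $110.77; pay $15.00 → $95.77
Quarter 7: $95.77 +$2.00 interest = $97.77; pay $15.00 → $82.77
Quarter 8: $82.77 +$1.00 interest = $83.77; pay $15.00 → $68.77
Quarter 9: $68.77 +$1.00 interest = $69.77; pay $15.00 → $54.77
Quarter 10: $54.77 +$1.00 interest = $55.77; pay $15.00 → $40.77
Quarter 11: $40.77 +$1.00 interest = $41.77; pay $15.00 → $26.77
Quarter 12: $26.77 +$1.00 interest = $27.77; pay $15.00 → $12.77
Quarter 13: $12.77 +$1.00 interest = $13.77; pay $13.77 → $0.00
Balance reaches $0.00 in quarter 13.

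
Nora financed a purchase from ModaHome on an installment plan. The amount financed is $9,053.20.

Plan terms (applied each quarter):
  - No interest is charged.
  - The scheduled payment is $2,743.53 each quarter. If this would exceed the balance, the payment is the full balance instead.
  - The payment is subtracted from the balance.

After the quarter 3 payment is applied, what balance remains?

Quarter 1: $9,053.20 − $2,743.53 → $6,309.67
Quarter 2: $6,309.67 − $2,743.53 → $3,566.14
Quarter 3: $3,566.14 − $2,743.53 → $822.61

$822.61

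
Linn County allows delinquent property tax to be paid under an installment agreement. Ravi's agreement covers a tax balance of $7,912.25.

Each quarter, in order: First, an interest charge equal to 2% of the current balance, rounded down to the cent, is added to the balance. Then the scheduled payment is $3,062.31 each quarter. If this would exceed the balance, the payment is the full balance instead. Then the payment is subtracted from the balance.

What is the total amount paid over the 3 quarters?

$8,211.57

Quarter 1: $7,912.25 +$158.24 interest = $8,070.49; pay $3,062.31 → $5,008.18
Quarter 2: $5,008.18 +$100.16 interest = $5,108.34; pay $3,062.31 → $2,046.03
Quarter 3: $2,046.03 +$40.92 interest = $2,086.95; pay $2,086.95 → $0.00
Total paid: $8,211.57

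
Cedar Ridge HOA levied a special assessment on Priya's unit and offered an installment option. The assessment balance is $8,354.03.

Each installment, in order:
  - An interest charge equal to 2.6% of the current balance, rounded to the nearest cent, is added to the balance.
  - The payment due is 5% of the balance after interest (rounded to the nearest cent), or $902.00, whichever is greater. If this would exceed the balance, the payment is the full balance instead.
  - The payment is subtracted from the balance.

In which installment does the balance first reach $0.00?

# | Opening | Interest | Payment | End bal
1 | $8,354.03 | $217.20 | $902.00 | $7,669.23
2 | $7,669.23 | $199.40 | $902.00 | $6,966.63
3 | $6,966.63 | $181.13 | $902.00 | $6,245.76
4 | $6,245.76 | $162.39 | $902.00 | $5,506.15
5 | $5,506.15 | $143.16 | $902.00 | $4,747.31
6 | $4,747.31 | $123.43 | $902.00 | $3,968.74
7 | $3,968.74 | $103.19 | $902.00 | $3,169.93
8 | $3,169.93 | $82.42 | $902.00 | $2,350.35
9 | $2,350.35 | $61.11 | $902.00 | $1,509.46
10 | $1,509.46 | $39.25 | $902.00 | $646.71
11 | $646.71 | $16.81 | $663.52 | $0.00
Balance reaches $0.00 in installment 11.

11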